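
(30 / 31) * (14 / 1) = 420 / 31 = 13.55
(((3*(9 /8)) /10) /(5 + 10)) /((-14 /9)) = -81 /5600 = -0.01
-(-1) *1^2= 1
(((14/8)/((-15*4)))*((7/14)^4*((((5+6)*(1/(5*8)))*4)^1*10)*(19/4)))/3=-1463/46080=-0.03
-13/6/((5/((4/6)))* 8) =-13/360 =-0.04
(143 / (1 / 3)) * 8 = 3432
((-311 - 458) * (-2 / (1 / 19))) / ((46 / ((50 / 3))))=730550 / 69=10587.68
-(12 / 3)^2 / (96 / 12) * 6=-12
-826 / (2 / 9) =-3717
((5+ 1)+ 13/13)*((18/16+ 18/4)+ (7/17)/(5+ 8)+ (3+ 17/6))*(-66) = -4692611/884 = -5308.38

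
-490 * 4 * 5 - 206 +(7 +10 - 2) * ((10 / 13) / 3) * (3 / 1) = -129928 / 13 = -9994.46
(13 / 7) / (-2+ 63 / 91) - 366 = -43723 / 119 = -367.42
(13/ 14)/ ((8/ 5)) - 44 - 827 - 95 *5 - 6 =-151359/ 112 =-1351.42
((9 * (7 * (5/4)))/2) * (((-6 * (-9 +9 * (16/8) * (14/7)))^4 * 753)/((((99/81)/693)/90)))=1042080260753945700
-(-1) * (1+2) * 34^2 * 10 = 34680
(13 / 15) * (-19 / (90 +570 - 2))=-247 / 9870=-0.03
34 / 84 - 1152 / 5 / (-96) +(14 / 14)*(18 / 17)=13793 / 3570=3.86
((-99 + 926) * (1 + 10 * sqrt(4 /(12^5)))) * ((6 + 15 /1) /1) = 28945 * sqrt(3) /72 + 17367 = 18063.31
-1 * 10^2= -100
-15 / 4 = -3.75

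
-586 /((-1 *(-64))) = -293 /32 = -9.16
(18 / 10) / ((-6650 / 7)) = -9 / 4750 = -0.00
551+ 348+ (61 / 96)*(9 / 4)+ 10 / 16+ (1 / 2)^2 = 901.30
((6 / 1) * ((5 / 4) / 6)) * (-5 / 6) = -25 / 24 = -1.04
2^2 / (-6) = -2 / 3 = -0.67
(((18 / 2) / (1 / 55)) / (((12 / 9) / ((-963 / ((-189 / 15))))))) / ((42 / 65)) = 43912.31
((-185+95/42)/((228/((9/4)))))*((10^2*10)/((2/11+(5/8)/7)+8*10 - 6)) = -21106250/869269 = -24.28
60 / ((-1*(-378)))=0.16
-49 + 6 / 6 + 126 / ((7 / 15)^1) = 222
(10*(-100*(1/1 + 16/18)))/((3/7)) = -119000/27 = -4407.41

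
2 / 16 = 1 / 8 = 0.12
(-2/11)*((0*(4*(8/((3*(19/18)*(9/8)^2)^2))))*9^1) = 0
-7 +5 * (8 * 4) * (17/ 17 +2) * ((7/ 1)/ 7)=473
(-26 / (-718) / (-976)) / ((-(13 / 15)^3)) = 3375 / 59214896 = 0.00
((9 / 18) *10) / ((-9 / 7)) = -35 / 9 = -3.89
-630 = -630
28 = 28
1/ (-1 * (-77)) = 1/ 77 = 0.01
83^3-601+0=571186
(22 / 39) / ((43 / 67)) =1474 / 1677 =0.88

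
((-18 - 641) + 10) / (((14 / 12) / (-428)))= 1666632 / 7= 238090.29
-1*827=-827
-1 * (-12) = 12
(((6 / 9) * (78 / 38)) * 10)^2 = 67600 / 361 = 187.26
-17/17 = -1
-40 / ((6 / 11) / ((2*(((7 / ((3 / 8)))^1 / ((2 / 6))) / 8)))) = -3080 / 3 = -1026.67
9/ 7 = 1.29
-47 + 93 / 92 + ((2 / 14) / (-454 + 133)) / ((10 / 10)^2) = -9507149 / 206724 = -45.99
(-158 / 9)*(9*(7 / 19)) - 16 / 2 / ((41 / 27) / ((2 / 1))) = -68.75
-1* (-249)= 249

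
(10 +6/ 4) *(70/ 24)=33.54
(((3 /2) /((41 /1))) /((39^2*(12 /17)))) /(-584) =-17 /291350592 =-0.00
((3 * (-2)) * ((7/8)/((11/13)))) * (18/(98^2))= -351/30184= -0.01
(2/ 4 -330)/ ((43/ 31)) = -20429/ 86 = -237.55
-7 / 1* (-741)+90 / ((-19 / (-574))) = 150213 / 19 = 7905.95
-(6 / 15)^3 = -8 / 125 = -0.06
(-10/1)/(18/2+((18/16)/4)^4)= -2097152/1888749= -1.11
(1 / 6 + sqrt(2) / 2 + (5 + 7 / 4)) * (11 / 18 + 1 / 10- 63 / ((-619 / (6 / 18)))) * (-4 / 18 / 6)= -1722499 / 9025020- 20753 * sqrt(2) / 1504170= -0.21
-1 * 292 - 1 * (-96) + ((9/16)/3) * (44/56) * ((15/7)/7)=-2150801/10976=-195.95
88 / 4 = 22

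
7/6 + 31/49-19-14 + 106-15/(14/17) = 8318/147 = 56.59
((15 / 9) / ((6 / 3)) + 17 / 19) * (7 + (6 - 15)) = -197 / 57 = -3.46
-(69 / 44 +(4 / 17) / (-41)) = -47917 / 30668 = -1.56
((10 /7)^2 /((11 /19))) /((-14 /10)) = -9500 /3773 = -2.52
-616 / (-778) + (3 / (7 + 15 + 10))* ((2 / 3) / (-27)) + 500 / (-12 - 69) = -2713999 / 504144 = -5.38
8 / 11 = 0.73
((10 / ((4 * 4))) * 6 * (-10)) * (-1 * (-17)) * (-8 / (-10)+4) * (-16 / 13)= 48960 / 13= 3766.15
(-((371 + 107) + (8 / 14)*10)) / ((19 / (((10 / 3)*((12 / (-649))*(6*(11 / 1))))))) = 812640 / 7847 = 103.56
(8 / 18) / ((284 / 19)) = 19 / 639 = 0.03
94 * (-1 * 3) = -282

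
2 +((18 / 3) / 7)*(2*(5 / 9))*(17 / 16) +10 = 1093 / 84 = 13.01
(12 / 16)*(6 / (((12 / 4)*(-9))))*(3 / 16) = -1 / 32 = -0.03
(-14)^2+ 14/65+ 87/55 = 28285/143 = 197.80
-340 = -340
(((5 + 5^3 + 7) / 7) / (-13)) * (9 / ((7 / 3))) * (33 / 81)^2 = -0.96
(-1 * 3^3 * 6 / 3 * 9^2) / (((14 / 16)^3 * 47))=-2239488 / 16121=-138.92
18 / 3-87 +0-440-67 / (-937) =-488110 / 937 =-520.93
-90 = -90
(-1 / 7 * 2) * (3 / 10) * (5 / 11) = -3 / 77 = -0.04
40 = 40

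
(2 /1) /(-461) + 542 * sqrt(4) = 499722 /461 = 1084.00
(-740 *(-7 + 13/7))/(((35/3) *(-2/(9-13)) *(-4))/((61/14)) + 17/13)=-63376560/67403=-940.26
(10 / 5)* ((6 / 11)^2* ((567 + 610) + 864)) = 146952 / 121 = 1214.48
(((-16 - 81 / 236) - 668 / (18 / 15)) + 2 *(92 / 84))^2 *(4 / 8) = 8003133498361 / 49123872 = 162917.40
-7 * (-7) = 49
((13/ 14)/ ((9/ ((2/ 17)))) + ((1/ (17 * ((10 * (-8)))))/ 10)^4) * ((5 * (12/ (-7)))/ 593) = -26160742400000063/ 149106874183680000000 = -0.00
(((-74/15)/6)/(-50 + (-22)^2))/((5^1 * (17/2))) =-37/830025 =-0.00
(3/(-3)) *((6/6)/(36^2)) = -1/1296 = -0.00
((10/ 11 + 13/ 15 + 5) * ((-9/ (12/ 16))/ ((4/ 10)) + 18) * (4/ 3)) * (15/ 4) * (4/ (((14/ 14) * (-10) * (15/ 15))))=8944/ 55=162.62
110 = 110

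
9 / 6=3 / 2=1.50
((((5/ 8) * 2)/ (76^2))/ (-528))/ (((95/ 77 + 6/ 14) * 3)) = -35/ 425852928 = -0.00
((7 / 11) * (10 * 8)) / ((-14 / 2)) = -80 / 11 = -7.27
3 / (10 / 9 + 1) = 27 / 19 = 1.42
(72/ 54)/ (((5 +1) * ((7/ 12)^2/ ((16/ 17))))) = 512/ 833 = 0.61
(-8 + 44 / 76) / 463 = -141 / 8797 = -0.02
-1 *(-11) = 11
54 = 54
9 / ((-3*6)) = -1 / 2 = -0.50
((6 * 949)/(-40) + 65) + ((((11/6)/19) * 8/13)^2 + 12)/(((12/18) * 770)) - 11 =-88.33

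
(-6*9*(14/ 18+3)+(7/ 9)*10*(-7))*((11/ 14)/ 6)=-33.84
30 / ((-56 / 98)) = -105 / 2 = -52.50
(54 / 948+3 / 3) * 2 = 167 / 79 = 2.11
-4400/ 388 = -1100/ 97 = -11.34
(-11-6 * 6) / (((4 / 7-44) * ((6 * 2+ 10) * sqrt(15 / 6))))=329 * sqrt(10) / 33440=0.03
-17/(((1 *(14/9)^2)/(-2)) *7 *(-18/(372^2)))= -5293188/343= -15432.03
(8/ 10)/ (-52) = -1/ 65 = -0.02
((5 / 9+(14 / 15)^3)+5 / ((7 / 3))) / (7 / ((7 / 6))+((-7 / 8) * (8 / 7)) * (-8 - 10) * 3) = 41479 / 708750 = 0.06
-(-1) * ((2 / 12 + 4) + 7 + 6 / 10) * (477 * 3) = 168381 / 10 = 16838.10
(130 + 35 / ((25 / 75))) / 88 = 235 / 88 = 2.67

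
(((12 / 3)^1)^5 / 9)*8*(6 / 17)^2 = 32768 / 289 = 113.38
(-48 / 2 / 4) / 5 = -1.20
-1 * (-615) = 615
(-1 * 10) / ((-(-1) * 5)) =-2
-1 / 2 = -0.50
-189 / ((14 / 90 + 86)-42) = -4.28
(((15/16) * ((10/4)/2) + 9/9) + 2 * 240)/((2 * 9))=30859/1152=26.79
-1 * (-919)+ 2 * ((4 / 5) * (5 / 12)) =2759 / 3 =919.67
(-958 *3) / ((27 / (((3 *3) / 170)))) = -479 / 85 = -5.64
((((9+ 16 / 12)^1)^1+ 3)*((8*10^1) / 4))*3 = 800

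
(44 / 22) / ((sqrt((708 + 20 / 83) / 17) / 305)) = 305 * sqrt(5184014) / 7348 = 94.51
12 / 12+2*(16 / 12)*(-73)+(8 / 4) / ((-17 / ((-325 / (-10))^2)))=-32429 / 102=-317.93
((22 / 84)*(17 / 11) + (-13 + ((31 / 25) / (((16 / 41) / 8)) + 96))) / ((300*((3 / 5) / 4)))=2.42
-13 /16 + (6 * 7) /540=-529 /720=-0.73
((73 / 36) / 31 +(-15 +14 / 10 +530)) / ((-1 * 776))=-2881877 / 4330080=-0.67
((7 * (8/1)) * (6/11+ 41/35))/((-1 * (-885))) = 5288/48675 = 0.11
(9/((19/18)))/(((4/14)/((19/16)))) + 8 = 695/16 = 43.44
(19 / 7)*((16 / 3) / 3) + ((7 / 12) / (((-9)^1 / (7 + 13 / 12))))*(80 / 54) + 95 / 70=82766 / 15309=5.41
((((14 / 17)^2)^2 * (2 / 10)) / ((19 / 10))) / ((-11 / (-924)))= 6453888 / 1586899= 4.07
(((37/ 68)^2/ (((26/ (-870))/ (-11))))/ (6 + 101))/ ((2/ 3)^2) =58955985/ 25727936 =2.29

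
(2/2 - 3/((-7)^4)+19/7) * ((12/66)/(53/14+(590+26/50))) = 891500/784810411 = 0.00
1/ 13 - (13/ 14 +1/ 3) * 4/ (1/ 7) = -1375/ 39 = -35.26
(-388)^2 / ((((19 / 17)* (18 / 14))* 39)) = 2686.27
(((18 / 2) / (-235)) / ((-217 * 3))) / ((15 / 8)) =8 / 254975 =0.00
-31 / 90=-0.34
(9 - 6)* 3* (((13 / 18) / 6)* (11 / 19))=143 / 228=0.63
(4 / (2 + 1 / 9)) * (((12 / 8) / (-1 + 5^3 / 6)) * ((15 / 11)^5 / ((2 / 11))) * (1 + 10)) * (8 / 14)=492075000 / 21065737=23.36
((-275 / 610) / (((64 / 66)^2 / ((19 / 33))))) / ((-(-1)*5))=-6897 / 124928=-0.06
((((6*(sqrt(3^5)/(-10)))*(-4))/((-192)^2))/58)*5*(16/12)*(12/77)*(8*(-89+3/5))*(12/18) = -221*sqrt(3)/44660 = -0.01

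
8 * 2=16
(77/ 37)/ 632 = 77/ 23384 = 0.00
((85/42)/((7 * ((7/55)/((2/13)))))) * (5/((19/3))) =23375/84721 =0.28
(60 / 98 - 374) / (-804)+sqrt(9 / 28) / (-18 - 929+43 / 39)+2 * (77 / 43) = 1713428 / 423507 - 117 * sqrt(7) / 516460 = 4.05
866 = 866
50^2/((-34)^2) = 2.16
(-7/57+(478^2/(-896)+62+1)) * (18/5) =-7359243/10640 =-691.66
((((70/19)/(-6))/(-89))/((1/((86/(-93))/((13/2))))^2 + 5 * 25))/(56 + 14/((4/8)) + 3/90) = 0.00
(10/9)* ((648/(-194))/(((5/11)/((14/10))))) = -5544/485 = -11.43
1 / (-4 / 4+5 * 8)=1 / 39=0.03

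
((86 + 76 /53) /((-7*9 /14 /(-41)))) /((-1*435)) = -379988 /207495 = -1.83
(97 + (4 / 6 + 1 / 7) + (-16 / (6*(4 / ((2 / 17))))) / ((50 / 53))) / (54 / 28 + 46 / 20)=72684 / 3145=23.11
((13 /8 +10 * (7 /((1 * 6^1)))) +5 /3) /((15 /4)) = 359 /90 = 3.99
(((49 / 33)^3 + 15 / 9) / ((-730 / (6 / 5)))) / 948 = -44386 / 5181216975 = -0.00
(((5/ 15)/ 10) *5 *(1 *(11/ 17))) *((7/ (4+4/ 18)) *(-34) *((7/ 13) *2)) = -1617/ 247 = -6.55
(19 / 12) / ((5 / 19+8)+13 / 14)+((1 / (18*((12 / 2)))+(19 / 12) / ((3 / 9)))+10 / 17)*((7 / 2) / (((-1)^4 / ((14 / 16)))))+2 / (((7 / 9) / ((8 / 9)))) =1578252149 / 83795040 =18.83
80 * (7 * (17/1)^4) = 46771760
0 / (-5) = 0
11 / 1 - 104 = -93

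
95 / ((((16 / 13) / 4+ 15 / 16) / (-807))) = -61568.80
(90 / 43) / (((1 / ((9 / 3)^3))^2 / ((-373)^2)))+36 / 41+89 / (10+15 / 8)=35554549524866 / 167485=212284977.91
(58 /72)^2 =841 /1296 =0.65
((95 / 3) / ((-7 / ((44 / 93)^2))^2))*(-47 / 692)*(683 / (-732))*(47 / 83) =33576138537040 / 28895114131058259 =0.00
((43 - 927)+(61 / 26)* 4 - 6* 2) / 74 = -5763 / 481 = -11.98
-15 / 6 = -5 / 2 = -2.50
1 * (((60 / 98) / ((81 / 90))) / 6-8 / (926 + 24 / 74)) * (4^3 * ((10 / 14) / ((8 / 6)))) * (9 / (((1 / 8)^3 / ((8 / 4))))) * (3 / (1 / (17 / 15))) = 661433253888 / 5877991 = 112527.10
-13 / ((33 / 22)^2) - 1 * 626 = -5686 / 9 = -631.78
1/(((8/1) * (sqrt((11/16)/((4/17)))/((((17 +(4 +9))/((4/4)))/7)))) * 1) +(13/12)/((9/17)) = 30 * sqrt(187)/1309 +221/108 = 2.36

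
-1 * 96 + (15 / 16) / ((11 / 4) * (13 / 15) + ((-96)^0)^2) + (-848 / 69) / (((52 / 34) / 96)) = -210533045 / 242788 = -867.15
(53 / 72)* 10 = 265 / 36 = 7.36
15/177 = 5/59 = 0.08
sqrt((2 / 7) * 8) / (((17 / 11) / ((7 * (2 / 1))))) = 88 * sqrt(7) / 17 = 13.70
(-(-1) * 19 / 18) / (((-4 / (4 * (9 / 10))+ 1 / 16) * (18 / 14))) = -1064 / 1359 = -0.78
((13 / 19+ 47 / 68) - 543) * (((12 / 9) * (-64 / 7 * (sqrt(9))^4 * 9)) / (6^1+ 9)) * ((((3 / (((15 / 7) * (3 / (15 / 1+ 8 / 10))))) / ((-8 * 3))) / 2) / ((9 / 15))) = -663390492 / 8075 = -82153.62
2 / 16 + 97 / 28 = 3.59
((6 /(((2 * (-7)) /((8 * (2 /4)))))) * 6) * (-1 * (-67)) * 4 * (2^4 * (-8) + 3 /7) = 17231328 /49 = 351659.76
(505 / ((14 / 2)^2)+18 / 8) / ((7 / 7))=2461 / 196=12.56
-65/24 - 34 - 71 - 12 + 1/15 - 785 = -108557/120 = -904.64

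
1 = 1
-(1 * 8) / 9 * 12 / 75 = -32 / 225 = -0.14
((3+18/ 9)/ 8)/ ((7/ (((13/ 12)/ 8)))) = 65/ 5376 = 0.01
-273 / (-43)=273 / 43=6.35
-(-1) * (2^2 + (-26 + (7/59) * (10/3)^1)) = -3824/177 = -21.60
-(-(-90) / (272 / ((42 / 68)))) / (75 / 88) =-0.24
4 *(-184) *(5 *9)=-33120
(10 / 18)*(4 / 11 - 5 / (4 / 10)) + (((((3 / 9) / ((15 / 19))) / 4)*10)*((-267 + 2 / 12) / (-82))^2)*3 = 427990529 / 15976224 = 26.79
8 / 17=0.47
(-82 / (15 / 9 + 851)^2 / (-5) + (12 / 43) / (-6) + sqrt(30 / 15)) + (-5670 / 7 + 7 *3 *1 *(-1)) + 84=-525481188563 / 703411630 + sqrt(2)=-745.63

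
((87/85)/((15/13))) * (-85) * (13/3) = -4901/15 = -326.73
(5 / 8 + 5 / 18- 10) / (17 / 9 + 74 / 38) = -12445 / 5248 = -2.37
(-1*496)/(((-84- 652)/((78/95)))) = 0.55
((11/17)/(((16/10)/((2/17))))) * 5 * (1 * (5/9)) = 1375/10404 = 0.13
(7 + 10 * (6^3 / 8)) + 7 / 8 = 2223 / 8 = 277.88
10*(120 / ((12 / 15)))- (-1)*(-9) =1491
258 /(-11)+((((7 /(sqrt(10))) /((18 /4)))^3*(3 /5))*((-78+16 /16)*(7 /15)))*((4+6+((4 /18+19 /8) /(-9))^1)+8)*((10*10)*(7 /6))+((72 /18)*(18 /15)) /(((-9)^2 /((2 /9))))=-14852833303*sqrt(10) /8857350-313294 /13365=-5326.24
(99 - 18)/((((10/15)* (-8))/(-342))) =5194.12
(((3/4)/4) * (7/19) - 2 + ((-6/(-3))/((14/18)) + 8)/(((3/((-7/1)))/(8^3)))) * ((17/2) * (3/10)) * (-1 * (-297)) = -58163030937/6080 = -9566287.98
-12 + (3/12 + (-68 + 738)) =2633/4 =658.25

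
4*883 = 3532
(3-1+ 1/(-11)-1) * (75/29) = 750/319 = 2.35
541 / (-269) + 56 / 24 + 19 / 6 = 1877 / 538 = 3.49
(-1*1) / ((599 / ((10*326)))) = -3260 / 599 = -5.44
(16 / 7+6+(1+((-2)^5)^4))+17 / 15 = 110101574 / 105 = 1048586.42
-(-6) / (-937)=-6 / 937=-0.01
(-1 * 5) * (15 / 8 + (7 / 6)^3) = -935 / 54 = -17.31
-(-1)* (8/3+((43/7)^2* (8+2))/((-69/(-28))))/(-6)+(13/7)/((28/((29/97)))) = -102108745/3935484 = -25.95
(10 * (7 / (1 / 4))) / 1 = 280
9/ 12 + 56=227/ 4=56.75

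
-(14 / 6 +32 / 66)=-31 / 11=-2.82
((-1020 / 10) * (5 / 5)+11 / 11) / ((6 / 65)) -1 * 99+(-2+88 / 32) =-14309 / 12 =-1192.42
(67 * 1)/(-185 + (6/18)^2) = -603/1664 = -0.36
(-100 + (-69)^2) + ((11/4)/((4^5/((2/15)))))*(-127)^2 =143363339/30720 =4666.78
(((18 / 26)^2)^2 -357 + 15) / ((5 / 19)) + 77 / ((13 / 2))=-183773029 / 142805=-1286.88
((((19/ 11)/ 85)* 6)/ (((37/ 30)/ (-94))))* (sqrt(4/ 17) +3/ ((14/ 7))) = -96444/ 6919 - 128592* sqrt(17)/ 117623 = -18.45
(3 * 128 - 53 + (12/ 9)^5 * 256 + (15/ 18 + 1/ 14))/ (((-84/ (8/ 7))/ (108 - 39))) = -110380588/ 83349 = -1324.32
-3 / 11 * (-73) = 219 / 11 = 19.91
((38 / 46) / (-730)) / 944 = -19 / 15849760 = -0.00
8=8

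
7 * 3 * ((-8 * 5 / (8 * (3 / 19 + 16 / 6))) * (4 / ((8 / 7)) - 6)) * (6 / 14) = 12825 / 322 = 39.83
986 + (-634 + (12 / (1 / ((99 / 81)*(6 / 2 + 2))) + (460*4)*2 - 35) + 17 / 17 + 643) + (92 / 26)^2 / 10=11954009 / 2535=4715.59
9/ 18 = 1/ 2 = 0.50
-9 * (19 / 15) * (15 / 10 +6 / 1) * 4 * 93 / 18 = -1767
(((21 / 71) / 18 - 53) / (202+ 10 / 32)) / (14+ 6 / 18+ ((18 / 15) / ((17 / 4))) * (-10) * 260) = 3069656 / 8436719343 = 0.00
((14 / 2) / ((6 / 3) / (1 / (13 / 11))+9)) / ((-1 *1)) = -77 / 125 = -0.62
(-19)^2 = 361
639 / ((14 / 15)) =9585 / 14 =684.64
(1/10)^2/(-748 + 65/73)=-73/5453900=-0.00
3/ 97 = 0.03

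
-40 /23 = -1.74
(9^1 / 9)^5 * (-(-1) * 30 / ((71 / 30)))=900 / 71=12.68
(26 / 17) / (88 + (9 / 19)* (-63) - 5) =247 / 8585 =0.03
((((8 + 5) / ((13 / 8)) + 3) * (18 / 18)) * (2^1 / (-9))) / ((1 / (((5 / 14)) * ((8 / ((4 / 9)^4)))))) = -40095 / 224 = -179.00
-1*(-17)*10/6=85/3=28.33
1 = 1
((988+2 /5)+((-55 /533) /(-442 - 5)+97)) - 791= 350705747 /1191255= 294.40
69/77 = 0.90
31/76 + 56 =4287/76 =56.41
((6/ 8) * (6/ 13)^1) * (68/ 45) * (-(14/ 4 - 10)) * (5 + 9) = 238/ 5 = 47.60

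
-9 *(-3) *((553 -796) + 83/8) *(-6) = 150741/4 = 37685.25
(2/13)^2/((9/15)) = 20/507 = 0.04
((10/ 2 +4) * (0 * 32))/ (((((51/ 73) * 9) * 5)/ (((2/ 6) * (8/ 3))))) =0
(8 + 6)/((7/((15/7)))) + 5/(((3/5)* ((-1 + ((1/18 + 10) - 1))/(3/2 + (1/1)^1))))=1395/203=6.87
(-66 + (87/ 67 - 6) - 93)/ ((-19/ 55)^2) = -33178200/ 24187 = -1371.74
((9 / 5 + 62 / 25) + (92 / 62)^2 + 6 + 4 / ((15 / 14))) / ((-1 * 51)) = -1168711 / 3675825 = -0.32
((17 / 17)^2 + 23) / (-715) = -24 / 715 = -0.03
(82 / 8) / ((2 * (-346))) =-41 / 2768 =-0.01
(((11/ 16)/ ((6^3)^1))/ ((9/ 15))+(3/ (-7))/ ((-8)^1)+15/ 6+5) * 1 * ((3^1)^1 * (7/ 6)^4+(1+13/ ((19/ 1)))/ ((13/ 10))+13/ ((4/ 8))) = 1923142683463/ 7744149504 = 248.33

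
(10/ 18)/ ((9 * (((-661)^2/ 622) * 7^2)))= 3110/ 1734139449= 0.00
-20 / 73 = -0.27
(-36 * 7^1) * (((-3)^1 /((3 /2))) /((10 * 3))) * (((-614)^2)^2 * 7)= 83570078601408 /5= 16714015720281.60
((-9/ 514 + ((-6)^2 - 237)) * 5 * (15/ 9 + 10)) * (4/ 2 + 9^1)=-128986.24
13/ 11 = 1.18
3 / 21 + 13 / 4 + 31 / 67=7233 / 1876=3.86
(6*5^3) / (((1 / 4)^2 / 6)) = 72000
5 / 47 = 0.11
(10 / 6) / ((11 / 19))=95 / 33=2.88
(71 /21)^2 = 5041 /441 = 11.43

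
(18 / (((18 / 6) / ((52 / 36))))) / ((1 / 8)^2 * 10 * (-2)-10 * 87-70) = -416 / 45135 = -0.01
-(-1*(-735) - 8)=-727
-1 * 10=-10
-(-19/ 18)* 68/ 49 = 646/ 441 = 1.46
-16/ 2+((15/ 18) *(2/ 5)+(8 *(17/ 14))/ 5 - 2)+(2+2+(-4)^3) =-7111/ 105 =-67.72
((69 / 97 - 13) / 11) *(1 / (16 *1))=-149 / 2134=-0.07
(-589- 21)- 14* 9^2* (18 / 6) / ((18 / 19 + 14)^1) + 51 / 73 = -8675305 / 10366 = -836.90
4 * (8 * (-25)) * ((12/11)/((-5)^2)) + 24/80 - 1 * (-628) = 65273/110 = 593.39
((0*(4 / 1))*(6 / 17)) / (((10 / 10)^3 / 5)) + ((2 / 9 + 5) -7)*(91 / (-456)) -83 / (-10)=44399 / 5130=8.65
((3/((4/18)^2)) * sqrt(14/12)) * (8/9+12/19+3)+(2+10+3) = 15+6957 * sqrt(42)/152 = 311.62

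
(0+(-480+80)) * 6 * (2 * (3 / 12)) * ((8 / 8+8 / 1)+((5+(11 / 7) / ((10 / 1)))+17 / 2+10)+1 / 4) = -276420 / 7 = -39488.57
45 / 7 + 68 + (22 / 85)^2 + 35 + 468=29206838 / 50575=577.50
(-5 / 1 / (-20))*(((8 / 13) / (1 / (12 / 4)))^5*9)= 17915904 / 371293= 48.25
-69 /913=-0.08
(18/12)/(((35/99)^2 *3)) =4.00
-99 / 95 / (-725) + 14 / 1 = 964349 / 68875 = 14.00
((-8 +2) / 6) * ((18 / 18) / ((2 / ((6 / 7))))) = -3 / 7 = -0.43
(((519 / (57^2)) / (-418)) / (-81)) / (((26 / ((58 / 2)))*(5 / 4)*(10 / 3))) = 5017 / 3972389850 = 0.00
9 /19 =0.47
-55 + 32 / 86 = -2349 / 43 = -54.63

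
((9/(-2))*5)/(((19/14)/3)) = -945/19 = -49.74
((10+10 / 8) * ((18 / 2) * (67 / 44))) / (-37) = -27135 / 6512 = -4.17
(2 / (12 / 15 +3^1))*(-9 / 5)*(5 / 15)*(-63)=378 / 19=19.89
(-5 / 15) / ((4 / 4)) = -1 / 3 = -0.33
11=11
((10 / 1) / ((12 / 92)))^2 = 52900 / 9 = 5877.78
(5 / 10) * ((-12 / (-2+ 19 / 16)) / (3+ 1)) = 24 / 13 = 1.85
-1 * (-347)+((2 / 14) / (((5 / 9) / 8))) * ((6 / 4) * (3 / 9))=12181 / 35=348.03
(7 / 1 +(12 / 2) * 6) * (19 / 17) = 817 / 17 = 48.06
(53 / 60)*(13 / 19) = 0.60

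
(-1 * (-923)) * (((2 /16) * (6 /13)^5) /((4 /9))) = 155277 /28561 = 5.44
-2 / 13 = -0.15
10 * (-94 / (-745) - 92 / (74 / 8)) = -541364 / 5513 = -98.20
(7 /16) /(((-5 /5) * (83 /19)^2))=-2527 /110224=-0.02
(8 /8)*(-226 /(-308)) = 113 /154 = 0.73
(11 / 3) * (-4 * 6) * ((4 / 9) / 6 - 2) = 4576 / 27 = 169.48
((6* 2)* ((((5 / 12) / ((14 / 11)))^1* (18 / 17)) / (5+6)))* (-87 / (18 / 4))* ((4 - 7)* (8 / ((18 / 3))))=3480 / 119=29.24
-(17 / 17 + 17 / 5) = -22 / 5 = -4.40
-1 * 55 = -55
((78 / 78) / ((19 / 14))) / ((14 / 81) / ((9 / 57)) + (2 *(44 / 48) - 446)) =-6804 / 4091327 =-0.00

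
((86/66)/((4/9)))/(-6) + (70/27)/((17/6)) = 5741/13464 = 0.43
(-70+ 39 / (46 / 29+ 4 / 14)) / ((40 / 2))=-18683 / 7600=-2.46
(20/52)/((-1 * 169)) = -5/2197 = -0.00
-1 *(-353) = 353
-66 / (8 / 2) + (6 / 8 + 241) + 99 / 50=22723 / 100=227.23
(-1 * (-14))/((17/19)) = 266/17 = 15.65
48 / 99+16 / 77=160 / 231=0.69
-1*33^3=-35937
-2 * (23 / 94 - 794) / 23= 74613 / 1081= 69.02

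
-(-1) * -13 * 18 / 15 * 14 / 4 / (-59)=0.93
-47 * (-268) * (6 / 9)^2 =50384 / 9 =5598.22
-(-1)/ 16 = 1/ 16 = 0.06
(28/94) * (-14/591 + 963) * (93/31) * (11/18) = 43822163/83331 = 525.88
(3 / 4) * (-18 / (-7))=27 / 14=1.93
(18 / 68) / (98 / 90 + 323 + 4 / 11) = 4455 / 5460536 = 0.00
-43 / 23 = -1.87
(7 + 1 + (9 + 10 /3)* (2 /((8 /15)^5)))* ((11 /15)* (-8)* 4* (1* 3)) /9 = -104463667 /23040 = -4534.01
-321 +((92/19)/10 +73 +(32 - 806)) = -97044/95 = -1021.52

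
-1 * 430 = -430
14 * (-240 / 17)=-3360 / 17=-197.65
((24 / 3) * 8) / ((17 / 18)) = 1152 / 17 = 67.76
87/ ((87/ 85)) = 85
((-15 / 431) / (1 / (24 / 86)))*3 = -540 / 18533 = -0.03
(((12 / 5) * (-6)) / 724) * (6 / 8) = -27 / 1810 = -0.01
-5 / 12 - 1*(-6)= 67 / 12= 5.58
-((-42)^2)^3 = -5489031744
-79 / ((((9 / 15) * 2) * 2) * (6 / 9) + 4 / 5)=-395 / 12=-32.92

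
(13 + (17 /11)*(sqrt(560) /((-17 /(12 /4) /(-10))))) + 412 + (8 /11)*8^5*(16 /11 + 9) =120*sqrt(35) /11 + 30197985 /121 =249634.66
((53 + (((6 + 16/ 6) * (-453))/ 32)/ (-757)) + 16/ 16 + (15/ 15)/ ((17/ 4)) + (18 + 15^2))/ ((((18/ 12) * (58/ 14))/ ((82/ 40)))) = 98.11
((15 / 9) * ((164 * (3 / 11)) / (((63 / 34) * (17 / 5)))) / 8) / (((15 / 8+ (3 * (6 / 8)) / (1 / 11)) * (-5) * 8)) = -205 / 147609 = -0.00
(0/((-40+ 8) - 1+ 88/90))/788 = 0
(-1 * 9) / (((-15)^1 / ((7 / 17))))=21 / 85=0.25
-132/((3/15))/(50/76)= -5016/5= -1003.20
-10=-10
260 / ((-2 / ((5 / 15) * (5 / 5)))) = -130 / 3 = -43.33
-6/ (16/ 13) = -39/ 8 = -4.88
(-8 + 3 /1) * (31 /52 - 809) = 210185 /52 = 4042.02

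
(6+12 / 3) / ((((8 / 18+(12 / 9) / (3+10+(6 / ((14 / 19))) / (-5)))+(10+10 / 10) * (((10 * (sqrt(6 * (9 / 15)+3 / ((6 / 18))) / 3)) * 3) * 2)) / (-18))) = 81078570 / 489042792251 - 19053625140 * sqrt(35) / 489042792251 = -0.23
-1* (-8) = 8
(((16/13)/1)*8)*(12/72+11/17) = 8.01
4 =4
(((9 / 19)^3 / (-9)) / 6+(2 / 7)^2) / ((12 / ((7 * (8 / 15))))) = 53549 / 2160585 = 0.02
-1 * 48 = -48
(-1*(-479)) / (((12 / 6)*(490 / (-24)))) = -2874 / 245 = -11.73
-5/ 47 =-0.11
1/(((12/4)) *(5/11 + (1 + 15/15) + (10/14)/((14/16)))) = 539/5289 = 0.10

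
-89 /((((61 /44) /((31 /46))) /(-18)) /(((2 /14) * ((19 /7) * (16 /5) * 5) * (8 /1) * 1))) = 2657115648 /68747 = 38650.64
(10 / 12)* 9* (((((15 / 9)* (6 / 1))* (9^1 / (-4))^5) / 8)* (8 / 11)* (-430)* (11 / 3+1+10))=317388375 / 128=2479596.68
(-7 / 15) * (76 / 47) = -532 / 705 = -0.75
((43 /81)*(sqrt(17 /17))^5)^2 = 1849 /6561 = 0.28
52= 52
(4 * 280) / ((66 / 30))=5600 / 11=509.09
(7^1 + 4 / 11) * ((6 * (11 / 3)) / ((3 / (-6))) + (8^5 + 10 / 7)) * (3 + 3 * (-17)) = -890655264 / 77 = -11566951.48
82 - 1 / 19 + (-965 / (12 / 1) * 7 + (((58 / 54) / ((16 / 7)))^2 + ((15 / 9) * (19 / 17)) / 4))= -28951231957 / 60279552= -480.28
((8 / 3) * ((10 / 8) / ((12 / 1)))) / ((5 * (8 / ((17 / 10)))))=17 / 1440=0.01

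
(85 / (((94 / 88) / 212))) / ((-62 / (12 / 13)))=-4757280 / 18941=-251.16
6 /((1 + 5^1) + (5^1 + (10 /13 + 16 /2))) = 78 /257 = 0.30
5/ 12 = 0.42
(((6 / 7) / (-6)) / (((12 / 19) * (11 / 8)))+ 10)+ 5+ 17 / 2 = 10781 / 462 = 23.34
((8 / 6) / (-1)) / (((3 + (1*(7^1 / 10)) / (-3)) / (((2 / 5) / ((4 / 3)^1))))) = -12 / 83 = -0.14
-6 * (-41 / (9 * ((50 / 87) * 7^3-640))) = -1189 / 19265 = -0.06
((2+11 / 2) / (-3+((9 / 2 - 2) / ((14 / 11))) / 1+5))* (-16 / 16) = -70 / 37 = -1.89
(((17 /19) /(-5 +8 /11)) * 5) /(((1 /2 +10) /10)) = -18700 /18753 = -1.00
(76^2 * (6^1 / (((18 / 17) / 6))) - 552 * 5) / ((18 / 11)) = 1064932 / 9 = 118325.78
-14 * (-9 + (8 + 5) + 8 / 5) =-392 / 5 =-78.40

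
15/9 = 5/3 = 1.67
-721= -721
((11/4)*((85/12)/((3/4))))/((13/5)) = 4675/468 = 9.99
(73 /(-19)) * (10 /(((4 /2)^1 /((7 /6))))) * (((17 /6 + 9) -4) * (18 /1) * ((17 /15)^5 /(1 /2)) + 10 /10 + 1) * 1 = -34230052444 /2885625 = -11862.27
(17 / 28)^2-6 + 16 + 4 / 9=76297 / 7056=10.81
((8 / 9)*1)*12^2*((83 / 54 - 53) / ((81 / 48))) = -2845696 / 729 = -3903.56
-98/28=-7/2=-3.50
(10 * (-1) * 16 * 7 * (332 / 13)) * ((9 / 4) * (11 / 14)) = -657360 / 13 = -50566.15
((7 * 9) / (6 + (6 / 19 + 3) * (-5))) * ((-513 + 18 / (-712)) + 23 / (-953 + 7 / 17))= 196691224471 / 64376548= 3055.32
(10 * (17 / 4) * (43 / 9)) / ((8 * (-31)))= -3655 / 4464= -0.82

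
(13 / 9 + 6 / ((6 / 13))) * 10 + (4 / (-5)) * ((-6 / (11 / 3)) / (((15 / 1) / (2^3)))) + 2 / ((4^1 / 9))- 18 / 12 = 366653 / 2475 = 148.14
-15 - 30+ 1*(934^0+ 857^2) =734405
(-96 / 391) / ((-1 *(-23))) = -96 / 8993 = -0.01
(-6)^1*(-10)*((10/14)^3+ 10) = 213300/343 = 621.87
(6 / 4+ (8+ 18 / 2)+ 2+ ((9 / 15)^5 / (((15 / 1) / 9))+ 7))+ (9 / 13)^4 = 24791282563 / 892531250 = 27.78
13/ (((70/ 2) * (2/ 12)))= 78/ 35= 2.23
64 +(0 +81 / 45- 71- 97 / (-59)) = -1049 / 295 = -3.56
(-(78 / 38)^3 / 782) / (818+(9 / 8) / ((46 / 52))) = -118638 / 8788717919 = -0.00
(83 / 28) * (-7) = -83 / 4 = -20.75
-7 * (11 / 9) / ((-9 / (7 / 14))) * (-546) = -7007 / 27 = -259.52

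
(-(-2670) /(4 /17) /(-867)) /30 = -89 /204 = -0.44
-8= -8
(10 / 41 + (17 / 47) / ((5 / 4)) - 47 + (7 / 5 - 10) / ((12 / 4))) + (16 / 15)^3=-312952958 / 6503625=-48.12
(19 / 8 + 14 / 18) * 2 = 227 / 36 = 6.31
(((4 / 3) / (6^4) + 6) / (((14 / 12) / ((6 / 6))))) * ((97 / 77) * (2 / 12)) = 565801 / 523908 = 1.08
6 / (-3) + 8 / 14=-10 / 7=-1.43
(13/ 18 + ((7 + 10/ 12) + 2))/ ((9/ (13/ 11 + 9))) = 10640/ 891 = 11.94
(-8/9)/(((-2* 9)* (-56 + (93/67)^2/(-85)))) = -0.00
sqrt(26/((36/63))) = sqrt(182)/2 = 6.75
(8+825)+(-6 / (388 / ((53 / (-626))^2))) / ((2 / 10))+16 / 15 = 834.07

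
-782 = -782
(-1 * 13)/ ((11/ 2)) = -26/ 11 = -2.36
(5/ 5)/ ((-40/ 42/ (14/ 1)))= -14.70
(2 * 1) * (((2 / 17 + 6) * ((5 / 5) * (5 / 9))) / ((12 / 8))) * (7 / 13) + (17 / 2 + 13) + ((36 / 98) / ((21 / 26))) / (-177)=444700813 / 18577566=23.94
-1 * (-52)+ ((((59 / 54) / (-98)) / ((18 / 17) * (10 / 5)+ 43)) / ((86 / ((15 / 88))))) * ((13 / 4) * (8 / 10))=694197487 / 13349952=52.00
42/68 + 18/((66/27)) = 2985/374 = 7.98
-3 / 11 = -0.27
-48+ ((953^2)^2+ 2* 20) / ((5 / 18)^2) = 267249322420404 / 25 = 10689972896816.16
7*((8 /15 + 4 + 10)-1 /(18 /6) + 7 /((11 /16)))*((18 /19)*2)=337932 /1045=323.38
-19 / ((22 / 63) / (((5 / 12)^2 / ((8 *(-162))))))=3325 / 456192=0.01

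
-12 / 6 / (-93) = 2 / 93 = 0.02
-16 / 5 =-3.20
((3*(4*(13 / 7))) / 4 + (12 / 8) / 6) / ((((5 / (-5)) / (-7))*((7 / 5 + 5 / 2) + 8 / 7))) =5705 / 706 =8.08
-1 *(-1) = 1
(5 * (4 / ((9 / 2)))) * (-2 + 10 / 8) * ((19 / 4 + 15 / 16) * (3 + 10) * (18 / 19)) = -17745 / 76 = -233.49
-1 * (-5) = 5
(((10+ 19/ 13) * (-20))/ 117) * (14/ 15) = -8344/ 4563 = -1.83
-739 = -739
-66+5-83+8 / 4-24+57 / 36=-164.42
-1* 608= -608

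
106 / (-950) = -53 / 475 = -0.11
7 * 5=35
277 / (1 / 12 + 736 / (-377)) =-1253148 / 8455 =-148.21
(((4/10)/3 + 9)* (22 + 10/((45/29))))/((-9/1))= -28.87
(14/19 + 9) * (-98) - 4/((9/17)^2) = -1490494/1539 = -968.48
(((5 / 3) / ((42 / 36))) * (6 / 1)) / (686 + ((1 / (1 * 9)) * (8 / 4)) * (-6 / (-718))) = 16155 / 1292942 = 0.01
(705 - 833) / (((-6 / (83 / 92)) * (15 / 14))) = 18592 / 1035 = 17.96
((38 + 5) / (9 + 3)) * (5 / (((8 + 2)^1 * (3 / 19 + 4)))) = 0.43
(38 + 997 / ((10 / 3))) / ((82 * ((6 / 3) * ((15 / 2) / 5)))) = 3371 / 2460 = 1.37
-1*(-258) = 258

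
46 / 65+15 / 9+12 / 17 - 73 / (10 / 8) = -55.32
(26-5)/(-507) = -7/169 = -0.04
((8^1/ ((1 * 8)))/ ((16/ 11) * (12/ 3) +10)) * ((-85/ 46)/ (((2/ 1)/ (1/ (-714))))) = 55/ 672336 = 0.00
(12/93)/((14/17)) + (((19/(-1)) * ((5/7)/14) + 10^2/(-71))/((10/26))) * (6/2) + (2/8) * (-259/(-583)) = -4597338419/251503868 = -18.28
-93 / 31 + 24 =21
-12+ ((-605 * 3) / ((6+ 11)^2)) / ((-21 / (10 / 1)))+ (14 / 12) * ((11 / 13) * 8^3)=39166562 / 78897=496.43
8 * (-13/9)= -104/9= -11.56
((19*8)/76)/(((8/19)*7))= 19/28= 0.68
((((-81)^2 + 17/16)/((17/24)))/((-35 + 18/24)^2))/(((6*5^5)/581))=244003732/997103125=0.24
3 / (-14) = -3 / 14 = -0.21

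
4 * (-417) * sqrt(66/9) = -556 * sqrt(66) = -4516.97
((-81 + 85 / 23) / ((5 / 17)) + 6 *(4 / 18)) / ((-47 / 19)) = 1714142 / 16215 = 105.71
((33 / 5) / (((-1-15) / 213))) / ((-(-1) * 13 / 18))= -63261 / 520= -121.66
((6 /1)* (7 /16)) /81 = 7 /216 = 0.03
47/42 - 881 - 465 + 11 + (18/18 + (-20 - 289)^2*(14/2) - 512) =27993929/42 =666522.12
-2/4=-1/2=-0.50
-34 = -34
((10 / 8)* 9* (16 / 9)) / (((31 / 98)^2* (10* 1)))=19208 / 961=19.99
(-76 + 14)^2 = 3844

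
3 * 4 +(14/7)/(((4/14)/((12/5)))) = 144/5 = 28.80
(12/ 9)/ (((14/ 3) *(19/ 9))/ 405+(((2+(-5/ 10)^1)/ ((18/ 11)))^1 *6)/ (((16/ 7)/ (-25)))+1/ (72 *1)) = -466560/ 21036503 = -0.02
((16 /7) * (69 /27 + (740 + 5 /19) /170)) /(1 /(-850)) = -16070000 /1197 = -13425.23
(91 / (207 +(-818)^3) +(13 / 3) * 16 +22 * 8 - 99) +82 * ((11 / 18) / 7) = 407139152309 / 2652509475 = 153.49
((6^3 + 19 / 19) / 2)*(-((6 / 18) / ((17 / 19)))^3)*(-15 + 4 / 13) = 284284973 / 3448926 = 82.43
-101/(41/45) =-4545/41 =-110.85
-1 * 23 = -23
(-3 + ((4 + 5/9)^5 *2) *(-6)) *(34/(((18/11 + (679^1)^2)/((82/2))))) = -7107061401902/99821724327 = -71.20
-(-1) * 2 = 2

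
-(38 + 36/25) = -986/25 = -39.44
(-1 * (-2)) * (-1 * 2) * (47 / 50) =-94 / 25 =-3.76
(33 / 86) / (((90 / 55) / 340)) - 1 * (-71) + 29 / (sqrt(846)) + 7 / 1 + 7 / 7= 29 * sqrt(94) / 282 + 20476 / 129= 159.73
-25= -25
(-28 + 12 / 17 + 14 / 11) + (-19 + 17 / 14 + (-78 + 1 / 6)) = -477682 / 3927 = -121.64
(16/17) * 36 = 576/17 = 33.88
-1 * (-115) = 115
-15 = -15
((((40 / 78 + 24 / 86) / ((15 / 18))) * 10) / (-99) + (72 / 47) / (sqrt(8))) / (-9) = 5312 / 498069 - 2 * sqrt(2) / 47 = -0.05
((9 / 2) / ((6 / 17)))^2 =2601 / 16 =162.56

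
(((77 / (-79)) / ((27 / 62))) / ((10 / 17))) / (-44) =3689 / 42660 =0.09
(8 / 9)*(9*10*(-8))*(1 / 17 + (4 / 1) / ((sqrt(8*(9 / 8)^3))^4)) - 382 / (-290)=-73439534273 / 1310002065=-56.06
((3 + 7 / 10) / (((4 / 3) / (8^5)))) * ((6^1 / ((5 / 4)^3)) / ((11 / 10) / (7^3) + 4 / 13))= 518991642624 / 577625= 898492.35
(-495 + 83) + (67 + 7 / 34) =-11723 / 34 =-344.79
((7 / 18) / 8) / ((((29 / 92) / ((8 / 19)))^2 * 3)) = 236992 / 8197227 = 0.03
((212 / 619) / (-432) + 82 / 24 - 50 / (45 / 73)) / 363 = -2597041 / 12133638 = -0.21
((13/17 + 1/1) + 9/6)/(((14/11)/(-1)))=-1221/476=-2.57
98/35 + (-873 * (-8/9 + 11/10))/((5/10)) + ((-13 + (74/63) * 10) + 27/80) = -1848251/5040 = -366.72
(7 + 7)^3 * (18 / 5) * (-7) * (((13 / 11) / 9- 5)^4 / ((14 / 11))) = -148105866038144 / 4851495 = -30527881.83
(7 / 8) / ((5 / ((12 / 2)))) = 21 / 20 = 1.05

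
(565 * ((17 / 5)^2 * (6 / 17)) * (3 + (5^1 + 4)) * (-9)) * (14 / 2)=-8713656 / 5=-1742731.20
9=9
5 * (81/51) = 135/17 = 7.94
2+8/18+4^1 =58/9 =6.44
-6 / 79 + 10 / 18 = 341 / 711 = 0.48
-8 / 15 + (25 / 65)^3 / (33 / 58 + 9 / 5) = -1281218 / 2515565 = -0.51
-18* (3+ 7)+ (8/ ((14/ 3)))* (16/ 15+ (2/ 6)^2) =-18688/ 105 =-177.98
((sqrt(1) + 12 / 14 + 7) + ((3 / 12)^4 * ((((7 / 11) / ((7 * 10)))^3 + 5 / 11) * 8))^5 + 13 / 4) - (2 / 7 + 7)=4.82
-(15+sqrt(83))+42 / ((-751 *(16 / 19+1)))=-56439 / 3755 - sqrt(83)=-24.14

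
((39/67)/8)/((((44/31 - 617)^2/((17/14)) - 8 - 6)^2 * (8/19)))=197771098629/111444459353204365115392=0.00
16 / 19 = 0.84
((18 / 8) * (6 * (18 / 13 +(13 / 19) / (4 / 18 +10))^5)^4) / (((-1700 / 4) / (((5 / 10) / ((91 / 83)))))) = -5625943681560886242226468591699182270077815989748484774653206133728245653852246501922607421875 / 1042691732752206403528643298906383159059522845069027334709504293107644112168711103851790336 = -5395.60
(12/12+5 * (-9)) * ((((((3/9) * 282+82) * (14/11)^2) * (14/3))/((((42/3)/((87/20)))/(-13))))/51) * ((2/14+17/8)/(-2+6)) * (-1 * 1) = -670306/255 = -2628.65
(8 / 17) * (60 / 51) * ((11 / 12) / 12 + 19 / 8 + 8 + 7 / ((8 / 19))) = 38990 / 2601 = 14.99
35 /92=0.38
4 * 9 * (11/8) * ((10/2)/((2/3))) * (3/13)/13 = 4455/676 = 6.59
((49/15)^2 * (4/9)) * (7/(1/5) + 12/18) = 1027628/6075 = 169.16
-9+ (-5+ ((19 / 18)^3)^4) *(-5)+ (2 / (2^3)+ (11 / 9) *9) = 20457080548532491 / 1156831381426176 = 17.68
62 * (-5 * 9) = -2790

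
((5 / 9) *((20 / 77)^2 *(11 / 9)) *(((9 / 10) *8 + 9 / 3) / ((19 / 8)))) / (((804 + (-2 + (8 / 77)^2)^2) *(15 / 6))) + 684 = 249152158026956 / 364257489105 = 684.00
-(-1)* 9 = 9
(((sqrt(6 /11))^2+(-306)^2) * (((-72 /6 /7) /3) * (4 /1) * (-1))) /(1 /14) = 32960064 /11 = 2996369.45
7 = 7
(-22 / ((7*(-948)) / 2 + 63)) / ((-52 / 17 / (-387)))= 24123 / 28210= 0.86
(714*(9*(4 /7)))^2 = 13483584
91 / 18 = 5.06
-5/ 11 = -0.45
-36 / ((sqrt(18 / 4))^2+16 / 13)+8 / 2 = -340 / 149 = -2.28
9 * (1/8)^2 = 9/64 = 0.14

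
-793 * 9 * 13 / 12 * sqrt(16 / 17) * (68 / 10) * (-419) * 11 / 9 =95028362 * sqrt(17) / 15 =26120798.26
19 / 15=1.27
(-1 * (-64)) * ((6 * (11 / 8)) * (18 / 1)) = 9504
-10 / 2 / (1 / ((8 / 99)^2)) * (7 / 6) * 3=-0.11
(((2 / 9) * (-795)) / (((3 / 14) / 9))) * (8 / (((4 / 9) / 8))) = -1068480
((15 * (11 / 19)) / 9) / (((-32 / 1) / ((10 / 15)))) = -55 / 2736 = -0.02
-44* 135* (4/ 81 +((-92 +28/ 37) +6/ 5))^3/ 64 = 3372186514710416029/ 49850149950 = 67646466.82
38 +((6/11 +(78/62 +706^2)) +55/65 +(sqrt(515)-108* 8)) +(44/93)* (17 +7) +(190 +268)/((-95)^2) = sqrt(515) +19908856118614/40007825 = 497646.75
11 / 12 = 0.92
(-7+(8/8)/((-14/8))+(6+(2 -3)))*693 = -1782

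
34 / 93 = 0.37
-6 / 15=-2 / 5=-0.40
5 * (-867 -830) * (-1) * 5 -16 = 42409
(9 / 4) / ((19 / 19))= 9 / 4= 2.25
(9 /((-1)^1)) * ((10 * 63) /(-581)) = 810 /83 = 9.76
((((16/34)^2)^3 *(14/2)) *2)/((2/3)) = 5505024/24137569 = 0.23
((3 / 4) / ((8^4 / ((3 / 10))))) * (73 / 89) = 657 / 14581760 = 0.00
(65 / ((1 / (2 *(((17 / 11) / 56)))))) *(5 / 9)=5525 / 2772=1.99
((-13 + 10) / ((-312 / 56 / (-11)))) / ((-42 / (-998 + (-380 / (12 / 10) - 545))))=-61369 / 234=-262.26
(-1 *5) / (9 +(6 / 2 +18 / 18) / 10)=-25 / 47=-0.53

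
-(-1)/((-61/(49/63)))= -7/549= -0.01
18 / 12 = 3 / 2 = 1.50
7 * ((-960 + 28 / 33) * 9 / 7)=-94956 / 11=-8632.36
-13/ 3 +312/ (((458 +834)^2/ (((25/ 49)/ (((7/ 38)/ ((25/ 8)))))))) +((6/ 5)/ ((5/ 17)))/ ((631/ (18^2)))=-1594941033149/ 713060161800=-2.24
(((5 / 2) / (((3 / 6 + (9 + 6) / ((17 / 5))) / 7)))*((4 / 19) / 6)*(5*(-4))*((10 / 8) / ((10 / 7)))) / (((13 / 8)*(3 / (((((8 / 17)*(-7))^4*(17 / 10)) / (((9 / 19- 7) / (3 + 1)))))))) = 9637806080 / 175049901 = 55.06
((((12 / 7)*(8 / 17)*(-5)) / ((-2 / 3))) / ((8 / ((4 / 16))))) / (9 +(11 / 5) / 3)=675 / 34748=0.02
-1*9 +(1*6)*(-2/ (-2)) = -3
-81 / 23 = -3.52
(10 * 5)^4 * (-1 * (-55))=343750000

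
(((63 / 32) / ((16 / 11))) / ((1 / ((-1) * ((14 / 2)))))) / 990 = -49 / 5120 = -0.01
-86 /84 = -43 /42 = -1.02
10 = 10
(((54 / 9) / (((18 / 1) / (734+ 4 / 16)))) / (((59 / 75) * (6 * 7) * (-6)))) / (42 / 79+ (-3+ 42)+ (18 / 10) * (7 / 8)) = -9667625 / 321884766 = -0.03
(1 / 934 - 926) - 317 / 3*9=-1753117 / 934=-1877.00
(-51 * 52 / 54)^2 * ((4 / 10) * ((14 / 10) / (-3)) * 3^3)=-2735096 / 225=-12155.98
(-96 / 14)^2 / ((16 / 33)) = 4752 / 49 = 96.98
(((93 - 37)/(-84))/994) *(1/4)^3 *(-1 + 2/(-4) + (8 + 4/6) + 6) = -79/572544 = -0.00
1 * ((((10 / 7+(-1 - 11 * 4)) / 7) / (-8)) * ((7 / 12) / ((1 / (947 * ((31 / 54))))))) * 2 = 493.49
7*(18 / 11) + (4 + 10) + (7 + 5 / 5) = 33.45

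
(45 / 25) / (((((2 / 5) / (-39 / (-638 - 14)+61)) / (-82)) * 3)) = -4896753 / 652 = -7510.36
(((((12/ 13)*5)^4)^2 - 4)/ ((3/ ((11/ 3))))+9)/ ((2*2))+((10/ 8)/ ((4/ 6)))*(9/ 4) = 14781853369119431/ 234930447648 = 62920.13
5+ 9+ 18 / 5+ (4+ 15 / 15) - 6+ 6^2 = 52.60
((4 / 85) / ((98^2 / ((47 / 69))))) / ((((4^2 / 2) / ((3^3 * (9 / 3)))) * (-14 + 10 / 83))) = -0.00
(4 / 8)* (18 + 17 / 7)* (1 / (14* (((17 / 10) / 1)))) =715 / 1666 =0.43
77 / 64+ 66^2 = 278861 / 64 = 4357.20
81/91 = 0.89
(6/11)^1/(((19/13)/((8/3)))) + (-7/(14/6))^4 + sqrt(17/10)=sqrt(170)/10 + 17137/209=83.30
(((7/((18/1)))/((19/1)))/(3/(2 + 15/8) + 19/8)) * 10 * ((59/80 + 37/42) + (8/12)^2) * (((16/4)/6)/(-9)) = -322307/32452893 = -0.01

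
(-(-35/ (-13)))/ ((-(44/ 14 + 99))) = 49/ 1859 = 0.03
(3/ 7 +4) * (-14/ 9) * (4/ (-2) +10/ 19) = 1736/ 171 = 10.15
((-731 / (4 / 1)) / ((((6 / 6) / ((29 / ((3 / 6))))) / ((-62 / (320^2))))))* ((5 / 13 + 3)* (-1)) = -7228859 / 332800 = -21.72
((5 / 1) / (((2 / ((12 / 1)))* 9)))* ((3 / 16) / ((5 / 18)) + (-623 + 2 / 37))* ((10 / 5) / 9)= -102329 / 222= -460.94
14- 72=-58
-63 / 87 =-21 / 29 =-0.72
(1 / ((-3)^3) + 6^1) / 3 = 161 / 81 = 1.99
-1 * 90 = -90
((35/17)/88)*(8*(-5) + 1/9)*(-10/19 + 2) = -1.38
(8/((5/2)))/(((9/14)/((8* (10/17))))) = 3584/153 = 23.42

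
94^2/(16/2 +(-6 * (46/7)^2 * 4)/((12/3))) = -35.19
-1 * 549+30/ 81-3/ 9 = -14822/ 27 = -548.96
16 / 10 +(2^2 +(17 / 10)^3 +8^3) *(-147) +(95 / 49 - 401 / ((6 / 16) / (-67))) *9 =27844389061 / 49000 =568252.84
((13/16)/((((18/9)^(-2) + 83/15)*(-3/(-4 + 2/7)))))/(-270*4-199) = -845/6213382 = -0.00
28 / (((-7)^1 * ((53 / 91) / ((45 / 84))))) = -195 / 53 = -3.68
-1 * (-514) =514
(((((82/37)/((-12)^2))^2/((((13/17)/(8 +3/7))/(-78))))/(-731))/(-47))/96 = -99179/1606396603392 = -0.00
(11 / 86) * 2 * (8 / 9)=88 / 387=0.23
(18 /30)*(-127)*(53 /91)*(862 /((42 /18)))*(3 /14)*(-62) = 4856376114 /22295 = 217823.55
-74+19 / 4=-69.25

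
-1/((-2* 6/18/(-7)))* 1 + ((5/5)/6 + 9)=-4/3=-1.33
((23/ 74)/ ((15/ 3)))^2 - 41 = -5612371/ 136900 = -41.00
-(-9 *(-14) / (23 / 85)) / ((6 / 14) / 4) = -99960 / 23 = -4346.09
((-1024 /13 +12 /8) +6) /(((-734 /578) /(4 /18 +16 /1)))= 39092741 /42939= 910.43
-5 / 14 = -0.36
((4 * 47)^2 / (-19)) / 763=-35344 / 14497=-2.44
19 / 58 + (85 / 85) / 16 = 0.39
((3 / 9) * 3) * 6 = 6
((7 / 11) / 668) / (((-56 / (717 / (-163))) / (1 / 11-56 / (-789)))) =0.00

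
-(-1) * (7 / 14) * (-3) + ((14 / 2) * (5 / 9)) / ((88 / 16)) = -157 / 198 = -0.79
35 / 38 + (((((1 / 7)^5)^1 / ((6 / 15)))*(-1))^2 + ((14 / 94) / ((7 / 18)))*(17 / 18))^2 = 56363342755893352064051 / 53583379340433172703536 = 1.05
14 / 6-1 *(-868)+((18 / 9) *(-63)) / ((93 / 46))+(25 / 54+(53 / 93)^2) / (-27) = 1132093691 / 1401138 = 807.98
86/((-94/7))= -6.40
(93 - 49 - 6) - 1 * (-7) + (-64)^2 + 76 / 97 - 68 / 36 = 3614128 / 873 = 4139.89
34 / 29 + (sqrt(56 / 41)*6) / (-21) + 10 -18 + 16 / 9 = -1318 / 261 -4*sqrt(574) / 287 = -5.38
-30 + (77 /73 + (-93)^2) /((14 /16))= 5036302 /511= 9855.78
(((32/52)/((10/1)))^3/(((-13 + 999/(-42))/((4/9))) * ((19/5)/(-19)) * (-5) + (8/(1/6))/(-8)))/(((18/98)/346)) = -60763136/12286447875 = -0.00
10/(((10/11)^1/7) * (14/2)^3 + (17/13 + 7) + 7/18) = 5148/27409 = 0.19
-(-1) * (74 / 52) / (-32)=-37 / 832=-0.04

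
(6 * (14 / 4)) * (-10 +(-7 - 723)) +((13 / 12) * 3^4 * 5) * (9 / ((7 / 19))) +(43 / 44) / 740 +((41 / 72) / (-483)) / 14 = -597180980461 / 123846030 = -4821.96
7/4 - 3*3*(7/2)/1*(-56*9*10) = 635047/4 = 158761.75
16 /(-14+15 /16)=-256 /209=-1.22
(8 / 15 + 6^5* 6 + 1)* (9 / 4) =2099589 / 20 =104979.45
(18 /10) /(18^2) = 1 /180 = 0.01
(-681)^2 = 463761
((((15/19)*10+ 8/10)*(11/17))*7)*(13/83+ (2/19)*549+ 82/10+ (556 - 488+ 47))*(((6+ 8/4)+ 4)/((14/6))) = 467203319352/12734275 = 36688.65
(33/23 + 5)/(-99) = -148/2277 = -0.06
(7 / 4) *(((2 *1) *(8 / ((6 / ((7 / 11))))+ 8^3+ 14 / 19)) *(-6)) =-2254126 / 209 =-10785.29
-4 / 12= -1 / 3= -0.33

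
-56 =-56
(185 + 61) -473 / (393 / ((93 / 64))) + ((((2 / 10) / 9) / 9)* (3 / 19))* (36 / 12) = 1750878239 / 7168320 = 244.25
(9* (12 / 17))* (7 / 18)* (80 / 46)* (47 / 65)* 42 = 663264 / 5083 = 130.49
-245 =-245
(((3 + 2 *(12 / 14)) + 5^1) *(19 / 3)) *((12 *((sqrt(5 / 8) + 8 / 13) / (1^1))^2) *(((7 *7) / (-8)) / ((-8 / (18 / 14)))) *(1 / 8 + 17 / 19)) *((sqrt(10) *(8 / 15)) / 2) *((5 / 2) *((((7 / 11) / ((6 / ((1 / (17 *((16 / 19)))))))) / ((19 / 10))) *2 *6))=81375 / 1144 + 22085175 *sqrt(10) / 951808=144.51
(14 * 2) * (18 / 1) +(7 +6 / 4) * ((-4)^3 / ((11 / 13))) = -1528 / 11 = -138.91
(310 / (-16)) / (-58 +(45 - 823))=155 / 6688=0.02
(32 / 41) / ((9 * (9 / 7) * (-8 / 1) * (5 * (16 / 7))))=-49 / 66420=-0.00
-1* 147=-147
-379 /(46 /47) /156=-17813 /7176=-2.48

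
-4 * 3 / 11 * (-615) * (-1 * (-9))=66420 / 11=6038.18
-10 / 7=-1.43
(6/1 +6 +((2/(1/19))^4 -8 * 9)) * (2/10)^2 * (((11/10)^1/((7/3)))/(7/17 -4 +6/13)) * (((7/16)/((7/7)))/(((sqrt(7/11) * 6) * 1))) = -1149.44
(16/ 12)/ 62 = 2/ 93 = 0.02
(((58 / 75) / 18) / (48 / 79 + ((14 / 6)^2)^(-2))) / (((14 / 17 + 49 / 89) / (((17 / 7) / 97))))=2887413739 / 2365556685525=0.00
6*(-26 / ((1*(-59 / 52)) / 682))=93769.22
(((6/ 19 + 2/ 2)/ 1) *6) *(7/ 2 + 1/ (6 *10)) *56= 29540/ 19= 1554.74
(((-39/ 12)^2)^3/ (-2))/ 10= -4826809/ 81920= -58.92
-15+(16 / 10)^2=-311 / 25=-12.44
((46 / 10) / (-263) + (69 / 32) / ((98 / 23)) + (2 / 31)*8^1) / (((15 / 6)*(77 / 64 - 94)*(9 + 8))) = -256879054 / 1008360390275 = -0.00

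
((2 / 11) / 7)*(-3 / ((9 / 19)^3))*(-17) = 233206 / 18711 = 12.46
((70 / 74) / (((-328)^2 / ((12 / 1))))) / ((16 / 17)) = 1785 / 15922432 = 0.00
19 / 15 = 1.27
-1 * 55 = -55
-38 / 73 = -0.52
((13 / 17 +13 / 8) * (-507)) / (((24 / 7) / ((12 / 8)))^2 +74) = -2691325 / 175984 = -15.29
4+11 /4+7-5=35 /4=8.75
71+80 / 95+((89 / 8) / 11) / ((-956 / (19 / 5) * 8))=4593356671 / 63937280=71.84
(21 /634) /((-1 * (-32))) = 21 /20288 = 0.00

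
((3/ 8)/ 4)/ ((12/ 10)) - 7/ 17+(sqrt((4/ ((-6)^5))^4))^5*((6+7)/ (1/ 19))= -4372091646786173492870623990378393/ 13104230610753048926289914329300992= -0.33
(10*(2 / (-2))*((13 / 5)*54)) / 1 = -1404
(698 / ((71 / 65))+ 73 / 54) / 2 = 2455163 / 7668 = 320.18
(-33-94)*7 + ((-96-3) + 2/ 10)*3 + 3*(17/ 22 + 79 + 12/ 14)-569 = -1512.51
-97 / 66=-1.47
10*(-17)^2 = 2890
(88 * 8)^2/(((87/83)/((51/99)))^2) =8154812416/68121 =119710.70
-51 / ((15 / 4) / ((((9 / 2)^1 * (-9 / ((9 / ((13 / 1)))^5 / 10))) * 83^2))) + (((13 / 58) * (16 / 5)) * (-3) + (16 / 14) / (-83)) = 14652981107997892 / 61414605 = 238591147.95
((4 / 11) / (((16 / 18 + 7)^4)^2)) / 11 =172186884 / 78136177280737081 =0.00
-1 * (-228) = 228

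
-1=-1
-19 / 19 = -1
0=0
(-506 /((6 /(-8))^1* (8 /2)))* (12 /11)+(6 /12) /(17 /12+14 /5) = 46582 /253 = 184.12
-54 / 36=-3 / 2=-1.50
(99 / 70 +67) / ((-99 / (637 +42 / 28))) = -6115553 / 13860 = -441.24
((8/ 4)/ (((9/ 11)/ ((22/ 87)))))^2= 234256/ 613089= 0.38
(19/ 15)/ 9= 19/ 135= 0.14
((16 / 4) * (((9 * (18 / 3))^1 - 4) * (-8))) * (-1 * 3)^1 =4800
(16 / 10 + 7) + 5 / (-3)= 6.93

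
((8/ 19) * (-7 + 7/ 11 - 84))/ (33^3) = -7952/ 7510833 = -0.00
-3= -3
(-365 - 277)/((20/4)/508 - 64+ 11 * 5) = 326136/4567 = 71.41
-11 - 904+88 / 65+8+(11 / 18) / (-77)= -7417307 / 8190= -905.65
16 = 16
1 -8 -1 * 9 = -16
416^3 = 71991296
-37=-37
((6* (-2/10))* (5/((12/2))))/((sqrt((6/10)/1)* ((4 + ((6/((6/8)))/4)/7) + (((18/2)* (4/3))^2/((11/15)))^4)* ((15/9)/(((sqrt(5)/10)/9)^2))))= -102487* sqrt(15)/1234235588069763000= -0.00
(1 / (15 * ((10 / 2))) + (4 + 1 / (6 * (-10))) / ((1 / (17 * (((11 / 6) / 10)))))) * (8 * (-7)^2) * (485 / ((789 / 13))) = 2764501649 / 71010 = 38931.16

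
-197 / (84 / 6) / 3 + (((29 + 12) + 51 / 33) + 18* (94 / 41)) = 1498753 / 18942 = 79.12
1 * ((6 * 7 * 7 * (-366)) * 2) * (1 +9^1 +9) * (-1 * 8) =32711616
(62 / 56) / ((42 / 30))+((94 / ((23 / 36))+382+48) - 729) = -681063 / 4508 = -151.08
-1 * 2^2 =-4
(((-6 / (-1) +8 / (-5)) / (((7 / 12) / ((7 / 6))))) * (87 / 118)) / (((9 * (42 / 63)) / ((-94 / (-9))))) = 29986 / 2655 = 11.29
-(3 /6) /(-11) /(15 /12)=2 /55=0.04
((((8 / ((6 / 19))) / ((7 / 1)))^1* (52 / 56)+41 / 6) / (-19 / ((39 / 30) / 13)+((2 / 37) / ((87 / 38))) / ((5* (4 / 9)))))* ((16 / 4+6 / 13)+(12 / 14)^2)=-8870195925 / 31815192409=-0.28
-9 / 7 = -1.29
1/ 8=0.12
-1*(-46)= 46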